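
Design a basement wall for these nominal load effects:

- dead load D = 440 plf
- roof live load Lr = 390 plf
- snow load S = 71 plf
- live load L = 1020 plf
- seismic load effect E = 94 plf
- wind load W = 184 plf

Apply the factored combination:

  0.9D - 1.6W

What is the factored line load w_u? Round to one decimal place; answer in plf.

0.9(440) - 1.6(184) = 396.0 - 294.4 = 101.6
w_u = 101.6 plf.

101.6 plf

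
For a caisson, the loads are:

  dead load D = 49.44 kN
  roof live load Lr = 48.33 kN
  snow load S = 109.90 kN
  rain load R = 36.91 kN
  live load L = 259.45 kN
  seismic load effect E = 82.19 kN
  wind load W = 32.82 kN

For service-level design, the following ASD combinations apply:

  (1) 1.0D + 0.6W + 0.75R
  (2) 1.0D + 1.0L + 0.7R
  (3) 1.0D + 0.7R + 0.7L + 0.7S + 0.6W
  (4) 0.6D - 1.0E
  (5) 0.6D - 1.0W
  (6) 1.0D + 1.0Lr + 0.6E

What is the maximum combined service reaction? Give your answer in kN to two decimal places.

353.51 kN

(1) 1.0(49.44) + 0.6(32.82) + 0.75(36.91) = 49.44 + 19.69 + 27.68 = 96.81
(2) 1.0(49.44) + 1.0(259.45) + 0.7(36.91) = 49.44 + 259.45 + 25.84 = 334.73
(3) 1.0(49.44) + 0.7(36.91) + 0.7(259.45) + 0.7(109.90) + 0.6(32.82) = 353.51
(4) 0.6(49.44) - 1.0(82.19) = 29.66 - 82.19 = -52.53
(5) 0.6(49.44) - 1.0(32.82) = 29.66 - 32.82 = -3.16
(6) 1.0(49.44) + 1.0(48.33) + 0.6(82.19) = 49.44 + 48.33 + 49.31 = 147.08
Maximum is from combination 3.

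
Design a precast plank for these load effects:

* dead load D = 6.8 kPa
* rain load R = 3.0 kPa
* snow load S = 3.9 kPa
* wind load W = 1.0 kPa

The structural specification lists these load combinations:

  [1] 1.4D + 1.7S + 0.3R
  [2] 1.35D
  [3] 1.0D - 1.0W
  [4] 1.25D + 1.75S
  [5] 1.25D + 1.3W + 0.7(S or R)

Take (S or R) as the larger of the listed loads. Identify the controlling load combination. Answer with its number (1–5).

(S or R) → S = 3.9 kPa.
[1] 1.4(6.8) + 1.7(3.9) + 0.3(3.0) = 17.1
[2] 1.35(6.8) = 9.2
[3] 1.0(6.8) - 1.0(1.0) = 6.8 - 1.0 = 5.8
[4] 1.25(6.8) + 1.75(3.9) = 8.5 + 6.8 = 15.3
[5] 1.25(6.8) + 1.3(1.0) + 0.7(3.9) = 8.5 + 1.3 + 2.7 = 12.5
The largest value is 17.1 kPa from combination 1.

Combination 1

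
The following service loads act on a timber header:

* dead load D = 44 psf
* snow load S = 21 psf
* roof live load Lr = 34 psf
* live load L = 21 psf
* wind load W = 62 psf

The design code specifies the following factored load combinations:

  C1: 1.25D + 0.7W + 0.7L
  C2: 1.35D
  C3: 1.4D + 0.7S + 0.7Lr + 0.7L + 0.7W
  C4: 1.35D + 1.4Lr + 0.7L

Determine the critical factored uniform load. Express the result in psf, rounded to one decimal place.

C1: 1.25(44) + 0.7(62) + 0.7(21) = 55.0 + 43.4 + 14.7 = 113.1
C2: 1.35(44) = 59.4
C3: 1.4(44) + 0.7(21) + 0.7(34) + 0.7(21) + 0.7(62) = 61.6 + 14.7 + 23.8 + 14.7 + 43.4 = 158.2
C4: 1.35(44) + 1.4(34) + 0.7(21) = 59.4 + 47.6 + 14.7 = 121.7
Maximum is from combination 3.

158.2 psf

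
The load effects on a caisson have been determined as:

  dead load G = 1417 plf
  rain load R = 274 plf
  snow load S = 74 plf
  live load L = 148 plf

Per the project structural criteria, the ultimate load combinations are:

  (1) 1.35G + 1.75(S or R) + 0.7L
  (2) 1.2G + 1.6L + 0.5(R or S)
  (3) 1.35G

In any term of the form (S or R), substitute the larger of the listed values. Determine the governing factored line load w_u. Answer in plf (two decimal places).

(S or R) → R = 274 plf; (R or S) → R = 274 plf.
(1) 1.35(1417) + 1.75(274) + 0.7(148) = 1912.95 + 479.50 + 103.60 = 2496.05
(2) 1.2(1417) + 1.6(148) + 0.5(274) = 1700.40 + 236.80 + 137.00 = 2074.20
(3) 1.35(1417) = 1912.95
Maximum is from combination 1.

2496.05 plf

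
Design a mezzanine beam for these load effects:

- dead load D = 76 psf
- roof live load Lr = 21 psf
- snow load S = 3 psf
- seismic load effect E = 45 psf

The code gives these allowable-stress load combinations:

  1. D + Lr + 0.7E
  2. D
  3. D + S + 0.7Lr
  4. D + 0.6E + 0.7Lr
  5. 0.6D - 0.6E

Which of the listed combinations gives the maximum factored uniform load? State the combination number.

Combination 1

1. 1.0(76) + 1.0(21) + 0.7(45) = 128.5
2. 1.0(76) = 76.0
3. 1.0(76) + 1.0(3) + 0.7(21) = 93.7
4. 1.0(76) + 0.6(45) + 0.7(21) = 117.7
5. 0.6(76) - 0.6(45) = 18.6
The largest value is 128.5 psf from combination 1.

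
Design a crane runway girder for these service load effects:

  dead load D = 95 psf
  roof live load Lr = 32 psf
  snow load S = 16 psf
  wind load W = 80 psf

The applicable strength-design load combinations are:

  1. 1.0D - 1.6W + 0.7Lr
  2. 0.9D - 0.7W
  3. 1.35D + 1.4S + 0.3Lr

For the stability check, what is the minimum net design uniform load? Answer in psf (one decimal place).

1. 1.0(95) - 1.6(80) + 0.7(32) = 95.0 - 128.0 + 22.4 = -10.6
2. 0.9(95) - 0.7(80) = 85.5 - 56.0 = 29.5
3. 1.35(95) + 1.4(16) + 0.3(32) = 128.3 + 22.4 + 9.6 = 160.3
Combination 1 gives the minimum: -10.6 psf.

-10.6 psf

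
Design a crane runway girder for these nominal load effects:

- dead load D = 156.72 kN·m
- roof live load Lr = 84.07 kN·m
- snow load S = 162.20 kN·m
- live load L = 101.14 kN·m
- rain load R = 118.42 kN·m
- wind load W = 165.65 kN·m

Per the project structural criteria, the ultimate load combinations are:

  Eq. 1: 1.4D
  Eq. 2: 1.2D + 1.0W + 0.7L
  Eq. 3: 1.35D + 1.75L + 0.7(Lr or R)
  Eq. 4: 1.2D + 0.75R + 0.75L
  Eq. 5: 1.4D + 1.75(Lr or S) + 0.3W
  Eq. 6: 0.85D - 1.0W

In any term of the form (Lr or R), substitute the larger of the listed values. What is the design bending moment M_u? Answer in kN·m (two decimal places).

(Lr or R) → R = 118.42 kN·m; (Lr or S) → S = 162.20 kN·m.
Eq. 1: 1.4(156.72) = 219.41
Eq. 2: 1.2(156.72) + 1.0(165.65) + 0.7(101.14) = 188.06 + 165.65 + 70.80 = 424.51
Eq. 3: 1.35(156.72) + 1.75(101.14) + 0.7(118.42) = 211.57 + 177.00 + 82.89 = 471.46
Eq. 4: 1.2(156.72) + 0.75(118.42) + 0.75(101.14) = 352.73
Eq. 5: 1.4(156.72) + 1.75(162.20) + 0.3(165.65) = 552.95
Eq. 6: 0.85(156.72) - 1.0(165.65) = 133.21 - 165.65 = -32.44
The controlling combination is 5, giving 552.95 kN·m.

552.95 kN·m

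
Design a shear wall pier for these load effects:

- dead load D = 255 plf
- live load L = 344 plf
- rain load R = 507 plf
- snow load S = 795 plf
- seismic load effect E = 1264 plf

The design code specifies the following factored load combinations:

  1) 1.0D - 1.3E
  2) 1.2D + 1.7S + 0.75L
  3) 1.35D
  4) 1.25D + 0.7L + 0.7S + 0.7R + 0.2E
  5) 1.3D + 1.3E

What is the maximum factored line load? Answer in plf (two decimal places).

1974.70 plf

1) 1.0(255) - 1.3(1264) = -1388.20
2) 1.2(255) + 1.7(795) + 0.75(344) = 1915.50
3) 1.35(255) = 344.25
4) 1.25(255) + 0.7(344) + 0.7(795) + 0.7(507) + 0.2(1264) = 1723.75
5) 1.3(255) + 1.3(1264) = 1974.70
Maximum is from combination 5.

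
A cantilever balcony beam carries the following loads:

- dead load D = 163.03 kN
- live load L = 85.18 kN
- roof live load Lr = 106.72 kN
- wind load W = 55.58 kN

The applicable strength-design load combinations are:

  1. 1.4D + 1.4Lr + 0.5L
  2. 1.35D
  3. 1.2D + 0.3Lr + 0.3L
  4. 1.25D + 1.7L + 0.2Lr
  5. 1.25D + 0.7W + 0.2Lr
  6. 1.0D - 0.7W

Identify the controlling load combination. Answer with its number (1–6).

Combination 1

1. 1.4(163.03) + 1.4(106.72) + 0.5(85.18) = 420.24
2. 1.35(163.03) = 220.09
3. 1.2(163.03) + 0.3(106.72) + 0.3(85.18) = 253.21
4. 1.25(163.03) + 1.7(85.18) + 0.2(106.72) = 369.94
5. 1.25(163.03) + 0.7(55.58) + 0.2(106.72) = 264.04
6. 1.0(163.03) - 0.7(55.58) = 124.12
The largest value is 420.24 kN from combination 1.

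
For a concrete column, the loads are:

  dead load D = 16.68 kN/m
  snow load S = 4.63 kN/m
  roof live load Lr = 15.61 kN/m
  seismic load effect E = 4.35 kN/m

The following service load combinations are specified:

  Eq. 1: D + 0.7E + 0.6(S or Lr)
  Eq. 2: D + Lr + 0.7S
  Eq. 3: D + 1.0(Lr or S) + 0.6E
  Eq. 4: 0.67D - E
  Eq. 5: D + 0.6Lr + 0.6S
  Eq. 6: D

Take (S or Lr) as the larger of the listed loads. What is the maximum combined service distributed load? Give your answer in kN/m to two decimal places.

35.53 kN/m

(S or Lr) → Lr = 15.61 kN/m; (Lr or S) → Lr = 15.61 kN/m.
Eq. 1: 1.0(16.68) + 0.7(4.35) + 0.6(15.61) = 29.09
Eq. 2: 1.0(16.68) + 1.0(15.61) + 0.7(4.63) = 16.68 + 15.61 + 3.24 = 35.53
Eq. 3: 1.0(16.68) + 1.0(15.61) + 0.6(4.35) = 16.68 + 15.61 + 2.61 = 34.90
Eq. 4: 0.67(16.68) - 1.0(4.35) = 11.18 - 4.35 = 6.83
Eq. 5: 1.0(16.68) + 0.6(15.61) + 0.6(4.63) = 28.82
Eq. 6: 1.0(16.68) = 16.68
Combination 2 governs: w = 35.53 kN/m.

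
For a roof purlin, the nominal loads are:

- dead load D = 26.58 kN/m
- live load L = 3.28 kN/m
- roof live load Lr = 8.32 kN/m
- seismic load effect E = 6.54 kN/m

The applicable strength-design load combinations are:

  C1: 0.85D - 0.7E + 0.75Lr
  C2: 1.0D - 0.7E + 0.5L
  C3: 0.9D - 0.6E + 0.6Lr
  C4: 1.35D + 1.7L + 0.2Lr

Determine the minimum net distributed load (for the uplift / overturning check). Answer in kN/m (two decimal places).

C1: 0.85(26.58) - 0.7(6.54) + 0.75(8.32) = 24.26
C2: 1.0(26.58) - 0.7(6.54) + 0.5(3.28) = 23.64
C3: 0.9(26.58) - 0.6(6.54) + 0.6(8.32) = 24.99
C4: 1.35(26.58) + 1.7(3.28) + 0.2(8.32) = 43.12
Combination 2 gives the minimum: 23.64 kN/m.

23.64 kN/m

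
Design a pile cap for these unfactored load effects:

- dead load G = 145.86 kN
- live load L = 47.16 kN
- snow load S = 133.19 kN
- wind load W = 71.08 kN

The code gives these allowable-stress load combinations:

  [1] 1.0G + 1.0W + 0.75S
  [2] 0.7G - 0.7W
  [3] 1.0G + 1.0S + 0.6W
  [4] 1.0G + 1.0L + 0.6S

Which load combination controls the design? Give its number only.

[1] 1.0(145.86) + 1.0(71.08) + 0.75(133.19) = 316.83
[2] 0.7(145.86) - 0.7(71.08) = 52.35
[3] 1.0(145.86) + 1.0(133.19) + 0.6(71.08) = 321.70
[4] 1.0(145.86) + 1.0(47.16) + 0.6(133.19) = 272.93
The largest value is 321.70 kN from combination 3.

Combination 3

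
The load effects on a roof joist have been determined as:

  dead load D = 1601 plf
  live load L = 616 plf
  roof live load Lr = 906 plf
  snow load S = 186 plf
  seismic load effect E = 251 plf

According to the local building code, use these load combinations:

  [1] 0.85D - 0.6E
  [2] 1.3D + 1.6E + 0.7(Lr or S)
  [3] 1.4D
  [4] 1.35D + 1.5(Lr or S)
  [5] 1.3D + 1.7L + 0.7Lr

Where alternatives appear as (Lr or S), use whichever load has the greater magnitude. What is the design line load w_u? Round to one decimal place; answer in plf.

(Lr or S) → Lr = 906 plf.
[1] 0.85(1601) - 0.6(251) = 1360.9 - 150.6 = 1210.3
[2] 1.3(1601) + 1.6(251) + 0.7(906) = 2081.3 + 401.6 + 634.2 = 3117.1
[3] 1.4(1601) = 2241.4
[4] 1.35(1601) + 1.5(906) = 2161.4 + 1359.0 = 3520.4
[5] 1.3(1601) + 1.7(616) + 0.7(906) = 2081.3 + 1047.2 + 634.2 = 3762.7
The controlling combination is 5, giving 3762.7 plf.

3762.7 plf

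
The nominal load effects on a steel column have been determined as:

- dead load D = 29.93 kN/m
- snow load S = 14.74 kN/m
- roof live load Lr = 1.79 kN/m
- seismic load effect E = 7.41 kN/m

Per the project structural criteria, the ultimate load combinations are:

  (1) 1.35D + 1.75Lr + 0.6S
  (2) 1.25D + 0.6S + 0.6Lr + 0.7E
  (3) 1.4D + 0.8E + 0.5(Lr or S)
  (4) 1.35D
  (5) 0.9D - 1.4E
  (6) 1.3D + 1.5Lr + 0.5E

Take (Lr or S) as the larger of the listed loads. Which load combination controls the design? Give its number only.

(Lr or S) → S = 14.74 kN/m.
(1) 1.35(29.93) + 1.75(1.79) + 0.6(14.74) = 52.38
(2) 1.25(29.93) + 0.6(14.74) + 0.6(1.79) + 0.7(7.41) = 52.52
(3) 1.4(29.93) + 0.8(7.41) + 0.5(14.74) = 55.20
(4) 1.35(29.93) = 40.41
(5) 0.9(29.93) - 1.4(7.41) = 16.56
(6) 1.3(29.93) + 1.5(1.79) + 0.5(7.41) = 45.30
The largest value is 55.20 kN/m from combination 3.

Combination 3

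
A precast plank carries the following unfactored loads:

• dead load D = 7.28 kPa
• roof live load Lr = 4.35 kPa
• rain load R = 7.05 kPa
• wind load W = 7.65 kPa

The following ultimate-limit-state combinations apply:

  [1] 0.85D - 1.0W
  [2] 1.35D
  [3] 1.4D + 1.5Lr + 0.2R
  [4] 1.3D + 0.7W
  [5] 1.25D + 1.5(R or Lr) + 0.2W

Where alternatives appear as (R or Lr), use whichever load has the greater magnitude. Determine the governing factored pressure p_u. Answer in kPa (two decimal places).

(R or Lr) → R = 7.05 kPa.
[1] 0.85(7.28) - 1.0(7.65) = 6.19 - 7.65 = -1.46
[2] 1.35(7.28) = 9.83
[3] 1.4(7.28) + 1.5(4.35) + 0.2(7.05) = 10.19 + 6.53 + 1.41 = 18.13
[4] 1.3(7.28) + 0.7(7.65) = 9.46 + 5.36 = 14.82
[5] 1.25(7.28) + 1.5(7.05) + 0.2(7.65) = 9.10 + 10.58 + 1.53 = 21.21
Combination 5 governs: p_u = 21.21 kPa.

21.21 kPa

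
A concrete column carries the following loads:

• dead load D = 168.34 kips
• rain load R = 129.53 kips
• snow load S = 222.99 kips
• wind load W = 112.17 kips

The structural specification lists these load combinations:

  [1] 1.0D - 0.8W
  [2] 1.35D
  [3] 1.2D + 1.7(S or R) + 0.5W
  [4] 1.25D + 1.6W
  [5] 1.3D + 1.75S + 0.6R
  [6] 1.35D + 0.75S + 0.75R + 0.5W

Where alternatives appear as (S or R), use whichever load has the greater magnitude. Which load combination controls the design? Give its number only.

(S or R) → S = 222.99 kips.
[1] 1.0(168.34) - 0.8(112.17) = 168.34 - 89.74 = 78.60
[2] 1.35(168.34) = 227.26
[3] 1.2(168.34) + 1.7(222.99) + 0.5(112.17) = 202.01 + 379.08 + 56.09 = 637.18
[4] 1.25(168.34) + 1.6(112.17) = 210.43 + 179.47 = 389.90
[5] 1.3(168.34) + 1.75(222.99) + 0.6(129.53) = 218.84 + 390.23 + 77.72 = 686.79
[6] 1.35(168.34) + 0.75(222.99) + 0.75(129.53) + 0.5(112.17) = 547.73
The largest value is 686.79 kips from combination 5.

Combination 5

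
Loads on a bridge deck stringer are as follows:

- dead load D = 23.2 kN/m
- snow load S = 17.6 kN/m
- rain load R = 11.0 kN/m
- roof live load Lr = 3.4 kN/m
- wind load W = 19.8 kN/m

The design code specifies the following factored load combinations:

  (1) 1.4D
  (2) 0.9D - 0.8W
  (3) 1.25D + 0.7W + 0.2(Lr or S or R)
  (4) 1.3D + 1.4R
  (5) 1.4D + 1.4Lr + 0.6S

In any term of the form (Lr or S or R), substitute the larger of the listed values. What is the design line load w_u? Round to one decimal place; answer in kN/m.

47.8 kN/m

(Lr or S or R) → S = 17.6 kN/m.
(1) 1.4(23.2) = 32.5
(2) 0.9(23.2) - 0.8(19.8) = 5.0
(3) 1.25(23.2) + 0.7(19.8) + 0.2(17.6) = 29.0 + 13.9 + 3.5 = 46.4
(4) 1.3(23.2) + 1.4(11.0) = 30.2 + 15.4 = 45.6
(5) 1.4(23.2) + 1.4(3.4) + 0.6(17.6) = 47.8
Combination 5 governs: w_u = 47.8 kN/m.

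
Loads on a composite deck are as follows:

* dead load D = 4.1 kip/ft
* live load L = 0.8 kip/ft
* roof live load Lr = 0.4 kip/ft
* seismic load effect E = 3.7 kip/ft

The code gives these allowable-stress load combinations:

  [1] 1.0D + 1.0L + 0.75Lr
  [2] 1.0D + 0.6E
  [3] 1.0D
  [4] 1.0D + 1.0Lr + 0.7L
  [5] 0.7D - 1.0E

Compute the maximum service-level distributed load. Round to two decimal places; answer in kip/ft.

6.32 kip/ft

[1] 1.0(4.1) + 1.0(0.8) + 0.75(0.4) = 4.10 + 0.80 + 0.30 = 5.20
[2] 1.0(4.1) + 0.6(3.7) = 4.10 + 2.22 = 6.32
[3] 1.0(4.1) = 4.10
[4] 1.0(4.1) + 1.0(0.4) + 0.7(0.8) = 4.10 + 0.40 + 0.56 = 5.06
[5] 0.7(4.1) - 1.0(3.7) = 2.87 - 3.70 = -0.83
Combination 2 governs: w = 6.32 kip/ft.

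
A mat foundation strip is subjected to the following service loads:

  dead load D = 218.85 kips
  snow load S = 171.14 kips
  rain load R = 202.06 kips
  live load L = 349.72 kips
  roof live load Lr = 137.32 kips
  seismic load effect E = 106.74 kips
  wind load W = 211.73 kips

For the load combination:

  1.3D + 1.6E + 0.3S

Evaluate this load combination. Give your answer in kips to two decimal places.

1.3(218.85) + 1.6(106.74) + 0.3(171.14) = 284.51 + 170.78 + 51.34 = 506.63
P_u = 506.63 kips.

506.63 kips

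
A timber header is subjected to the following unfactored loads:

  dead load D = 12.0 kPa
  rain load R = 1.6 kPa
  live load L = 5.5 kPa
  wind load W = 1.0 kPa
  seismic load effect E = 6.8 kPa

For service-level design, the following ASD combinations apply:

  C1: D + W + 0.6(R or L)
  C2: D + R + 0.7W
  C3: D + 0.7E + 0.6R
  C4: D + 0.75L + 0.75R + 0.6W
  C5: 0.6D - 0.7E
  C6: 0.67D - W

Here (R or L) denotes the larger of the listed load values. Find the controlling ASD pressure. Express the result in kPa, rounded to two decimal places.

(R or L) → L = 5.5 kPa.
C1: 1.0(12.0) + 1.0(1.0) + 0.6(5.5) = 12.00 + 1.00 + 3.30 = 16.30
C2: 1.0(12.0) + 1.0(1.6) + 0.7(1.0) = 12.00 + 1.60 + 0.70 = 14.30
C3: 1.0(12.0) + 0.7(6.8) + 0.6(1.6) = 12.00 + 4.76 + 0.96 = 17.72
C4: 1.0(12.0) + 0.75(5.5) + 0.75(1.6) + 0.6(1.0) = 12.00 + 4.13 + 1.20 + 0.60 = 17.93
C5: 0.6(12.0) - 0.7(6.8) = 7.20 - 4.76 = 2.44
C6: 0.67(12.0) - 1.0(1.0) = 8.04 - 1.00 = 7.04
Maximum is from combination 4.

17.93 kPa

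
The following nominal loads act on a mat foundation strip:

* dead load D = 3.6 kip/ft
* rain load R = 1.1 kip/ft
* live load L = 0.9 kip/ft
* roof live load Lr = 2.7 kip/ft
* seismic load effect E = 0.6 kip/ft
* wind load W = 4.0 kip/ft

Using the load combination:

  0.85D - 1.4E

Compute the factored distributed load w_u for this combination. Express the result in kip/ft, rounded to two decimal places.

2.22 kip/ft

0.85(3.6) - 1.4(0.6) = 3.06 - 0.84 = 2.22
w_u = 2.22 kip/ft.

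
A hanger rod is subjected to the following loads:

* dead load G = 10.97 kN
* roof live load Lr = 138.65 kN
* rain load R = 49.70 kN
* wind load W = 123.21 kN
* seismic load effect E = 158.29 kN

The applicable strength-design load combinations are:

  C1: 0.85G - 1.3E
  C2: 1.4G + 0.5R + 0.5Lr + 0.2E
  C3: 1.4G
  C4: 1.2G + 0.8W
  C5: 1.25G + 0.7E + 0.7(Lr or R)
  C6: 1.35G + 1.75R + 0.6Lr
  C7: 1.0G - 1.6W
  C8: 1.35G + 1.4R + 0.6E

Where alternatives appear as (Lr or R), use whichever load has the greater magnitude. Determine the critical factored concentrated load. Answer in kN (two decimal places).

221.57 kN

(Lr or R) → Lr = 138.65 kN.
C1: 0.85(10.97) - 1.3(158.29) = -196.45
C2: 1.4(10.97) + 0.5(49.70) + 0.5(138.65) + 0.2(158.29) = 141.19
C3: 1.4(10.97) = 15.36
C4: 1.2(10.97) + 0.8(123.21) = 111.73
C5: 1.25(10.97) + 0.7(158.29) + 0.7(138.65) = 221.57
C6: 1.35(10.97) + 1.75(49.70) + 0.6(138.65) = 184.97
C7: 1.0(10.97) - 1.6(123.21) = -186.17
C8: 1.35(10.97) + 1.4(49.70) + 0.6(158.29) = 179.36
Combination 5 governs: P_u = 221.57 kN.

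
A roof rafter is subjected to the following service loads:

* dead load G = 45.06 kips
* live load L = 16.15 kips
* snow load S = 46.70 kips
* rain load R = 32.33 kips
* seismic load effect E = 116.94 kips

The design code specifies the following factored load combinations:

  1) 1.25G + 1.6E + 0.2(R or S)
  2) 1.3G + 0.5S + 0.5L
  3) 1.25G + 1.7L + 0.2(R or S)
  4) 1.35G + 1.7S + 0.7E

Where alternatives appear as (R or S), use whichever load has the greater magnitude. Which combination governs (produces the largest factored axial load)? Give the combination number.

Combination 1

(R or S) → S = 46.70 kips.
1) 1.25(45.06) + 1.6(116.94) + 0.2(46.70) = 56.33 + 187.10 + 9.34 = 252.77
2) 1.3(45.06) + 0.5(46.70) + 0.5(16.15) = 90.00
3) 1.25(45.06) + 1.7(16.15) + 0.2(46.70) = 93.12
4) 1.35(45.06) + 1.7(46.70) + 0.7(116.94) = 60.83 + 79.39 + 81.86 = 222.08
The largest value is 252.77 kips from combination 1.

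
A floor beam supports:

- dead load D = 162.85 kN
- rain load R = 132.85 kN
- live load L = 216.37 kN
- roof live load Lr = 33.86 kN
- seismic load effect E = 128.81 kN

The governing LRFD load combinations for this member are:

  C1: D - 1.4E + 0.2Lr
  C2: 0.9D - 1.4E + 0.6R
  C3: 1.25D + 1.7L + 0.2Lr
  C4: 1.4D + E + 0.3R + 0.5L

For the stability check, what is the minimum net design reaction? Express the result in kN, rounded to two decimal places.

-10.71 kN

C1: 1.0(162.85) - 1.4(128.81) + 0.2(33.86) = 162.85 - 180.33 + 6.77 = -10.71
C2: 0.9(162.85) - 1.4(128.81) + 0.6(132.85) = 45.94
C3: 1.25(162.85) + 1.7(216.37) + 0.2(33.86) = 203.56 + 367.83 + 6.77 = 578.16
C4: 1.4(162.85) + 1.0(128.81) + 0.3(132.85) + 0.5(216.37) = 504.84
Combination 1 gives the minimum: -10.71 kN.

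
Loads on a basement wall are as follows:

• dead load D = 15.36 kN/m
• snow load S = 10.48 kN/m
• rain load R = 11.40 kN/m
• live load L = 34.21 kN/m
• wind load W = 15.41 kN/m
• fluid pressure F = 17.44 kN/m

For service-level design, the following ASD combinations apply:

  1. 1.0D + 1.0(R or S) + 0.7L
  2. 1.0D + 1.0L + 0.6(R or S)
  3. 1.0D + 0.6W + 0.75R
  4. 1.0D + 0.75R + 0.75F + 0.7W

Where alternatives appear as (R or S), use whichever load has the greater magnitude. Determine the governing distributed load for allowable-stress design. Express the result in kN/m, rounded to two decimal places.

(R or S) → R = 11.40 kN/m.
1. 1.0(15.36) + 1.0(11.40) + 0.7(34.21) = 15.36 + 11.40 + 23.95 = 50.71
2. 1.0(15.36) + 1.0(34.21) + 0.6(11.40) = 15.36 + 34.21 + 6.84 = 56.41
3. 1.0(15.36) + 0.6(15.41) + 0.75(11.40) = 15.36 + 9.25 + 8.55 = 33.16
4. 1.0(15.36) + 0.75(11.40) + 0.75(17.44) + 0.7(15.41) = 15.36 + 8.55 + 13.08 + 10.79 = 47.78
The controlling combination is 2, giving 56.41 kN/m.

56.41 kN/m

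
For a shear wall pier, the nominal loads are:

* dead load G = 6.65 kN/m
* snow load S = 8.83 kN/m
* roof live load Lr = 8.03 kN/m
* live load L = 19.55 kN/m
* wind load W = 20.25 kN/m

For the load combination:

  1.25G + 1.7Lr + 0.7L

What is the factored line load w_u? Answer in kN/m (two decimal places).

1.25(6.65) + 1.7(8.03) + 0.7(19.55) = 35.65
w_u = 35.65 kN/m.

35.65 kN/m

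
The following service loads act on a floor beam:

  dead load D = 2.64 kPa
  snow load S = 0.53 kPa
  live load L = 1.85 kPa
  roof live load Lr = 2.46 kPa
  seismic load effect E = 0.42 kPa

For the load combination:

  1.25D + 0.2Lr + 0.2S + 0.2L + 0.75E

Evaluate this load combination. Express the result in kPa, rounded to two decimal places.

1.25(2.64) + 0.2(2.46) + 0.2(0.53) + 0.2(1.85) + 0.75(0.42) = 4.58
q_u = 4.58 kPa.

4.58 kPa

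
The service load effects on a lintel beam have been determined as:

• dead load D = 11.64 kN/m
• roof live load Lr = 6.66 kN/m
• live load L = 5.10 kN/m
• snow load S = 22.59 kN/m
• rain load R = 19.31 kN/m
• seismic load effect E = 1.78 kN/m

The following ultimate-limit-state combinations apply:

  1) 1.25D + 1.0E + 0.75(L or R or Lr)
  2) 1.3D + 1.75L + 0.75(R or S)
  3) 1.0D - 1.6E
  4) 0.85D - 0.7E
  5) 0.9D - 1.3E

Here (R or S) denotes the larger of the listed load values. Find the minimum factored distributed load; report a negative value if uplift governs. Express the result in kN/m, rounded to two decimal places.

8.16 kN/m

(L or R or Lr) → R = 19.31 kN/m; (R or S) → S = 22.59 kN/m.
1) 1.25(11.64) + 1.0(1.78) + 0.75(19.31) = 30.81
2) 1.3(11.64) + 1.75(5.10) + 0.75(22.59) = 41.00
3) 1.0(11.64) - 1.6(1.78) = 8.79
4) 0.85(11.64) - 0.7(1.78) = 8.65
5) 0.9(11.64) - 1.3(1.78) = 8.16
Combination 5 gives the minimum: 8.16 kN/m.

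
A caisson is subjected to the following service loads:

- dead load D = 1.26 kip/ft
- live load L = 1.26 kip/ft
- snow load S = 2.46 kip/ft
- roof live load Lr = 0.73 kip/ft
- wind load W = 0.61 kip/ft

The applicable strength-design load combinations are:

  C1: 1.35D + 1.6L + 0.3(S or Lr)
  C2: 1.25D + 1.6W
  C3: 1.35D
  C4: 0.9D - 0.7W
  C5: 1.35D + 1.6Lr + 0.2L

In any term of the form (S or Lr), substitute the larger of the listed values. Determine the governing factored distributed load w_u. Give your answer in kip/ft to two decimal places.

4.46 kip/ft

(S or Lr) → S = 2.46 kip/ft.
C1: 1.35(1.26) + 1.6(1.26) + 0.3(2.46) = 1.70 + 2.02 + 0.74 = 4.46
C2: 1.25(1.26) + 1.6(0.61) = 2.55
C3: 1.35(1.26) = 1.70
C4: 0.9(1.26) - 0.7(0.61) = 0.71
C5: 1.35(1.26) + 1.6(0.73) + 0.2(1.26) = 1.70 + 1.17 + 0.25 = 3.12
Combination 1 governs: w_u = 4.46 kip/ft.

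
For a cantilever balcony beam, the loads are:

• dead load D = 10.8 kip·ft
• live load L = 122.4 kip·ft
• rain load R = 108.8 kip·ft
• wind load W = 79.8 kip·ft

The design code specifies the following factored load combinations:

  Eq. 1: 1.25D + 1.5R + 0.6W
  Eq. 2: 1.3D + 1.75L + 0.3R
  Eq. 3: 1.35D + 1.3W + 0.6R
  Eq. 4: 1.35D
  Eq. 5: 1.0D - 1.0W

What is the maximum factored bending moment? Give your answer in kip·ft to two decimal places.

Eq. 1: 1.25(10.8) + 1.5(108.8) + 0.6(79.8) = 13.50 + 163.20 + 47.88 = 224.58
Eq. 2: 1.3(10.8) + 1.75(122.4) + 0.3(108.8) = 14.04 + 214.20 + 32.64 = 260.88
Eq. 3: 1.35(10.8) + 1.3(79.8) + 0.6(108.8) = 14.58 + 103.74 + 65.28 = 183.60
Eq. 4: 1.35(10.8) = 14.58
Eq. 5: 1.0(10.8) - 1.0(79.8) = 10.80 - 79.80 = -69.00
The controlling combination is 2, giving 260.88 kip·ft.

260.88 kip·ft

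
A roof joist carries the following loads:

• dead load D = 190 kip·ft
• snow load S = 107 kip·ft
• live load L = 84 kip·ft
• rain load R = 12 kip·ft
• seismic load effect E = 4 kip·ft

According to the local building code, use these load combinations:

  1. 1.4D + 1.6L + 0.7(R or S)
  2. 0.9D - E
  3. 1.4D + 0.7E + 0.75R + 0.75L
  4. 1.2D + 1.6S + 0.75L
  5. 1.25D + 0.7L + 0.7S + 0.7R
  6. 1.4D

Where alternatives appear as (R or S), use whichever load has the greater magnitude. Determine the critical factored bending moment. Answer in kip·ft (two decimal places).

475.30 kip·ft

(R or S) → S = 107 kip·ft.
1. 1.4(190) + 1.6(84) + 0.7(107) = 475.30
2. 0.9(190) - 1.0(4) = 167.00
3. 1.4(190) + 0.7(4) + 0.75(12) + 0.75(84) = 340.80
4. 1.2(190) + 1.6(107) + 0.75(84) = 462.20
5. 1.25(190) + 0.7(84) + 0.7(107) + 0.7(12) = 379.60
6. 1.4(190) = 266.00
The controlling combination is 1, giving 475.30 kip·ft.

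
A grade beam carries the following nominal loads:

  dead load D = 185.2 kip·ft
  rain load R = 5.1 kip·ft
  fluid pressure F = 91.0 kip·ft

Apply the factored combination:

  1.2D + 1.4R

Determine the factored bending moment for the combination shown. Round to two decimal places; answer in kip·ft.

229.38 kip·ft

1.2(185.2) + 1.4(5.1) = 229.38
M_u = 229.38 kip·ft.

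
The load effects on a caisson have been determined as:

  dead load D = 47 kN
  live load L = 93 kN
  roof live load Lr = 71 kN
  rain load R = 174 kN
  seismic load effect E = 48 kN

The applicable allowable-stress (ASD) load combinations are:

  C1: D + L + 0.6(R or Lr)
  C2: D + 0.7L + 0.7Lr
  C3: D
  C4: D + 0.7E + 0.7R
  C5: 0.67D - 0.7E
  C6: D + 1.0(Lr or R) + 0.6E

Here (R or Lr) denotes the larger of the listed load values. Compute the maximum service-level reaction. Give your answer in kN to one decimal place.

(R or Lr) → R = 174 kN; (Lr or R) → R = 174 kN.
C1: 1.0(47) + 1.0(93) + 0.6(174) = 47.0 + 93.0 + 104.4 = 244.4
C2: 1.0(47) + 0.7(93) + 0.7(71) = 47.0 + 65.1 + 49.7 = 161.8
C3: 1.0(47) = 47.0
C4: 1.0(47) + 0.7(48) + 0.7(174) = 47.0 + 33.6 + 121.8 = 202.4
C5: 0.67(47) - 0.7(48) = 31.5 - 33.6 = -2.1
C6: 1.0(47) + 1.0(174) + 0.6(48) = 47.0 + 174.0 + 28.8 = 249.8
The controlling combination is 6, giving 249.8 kN.

249.8 kN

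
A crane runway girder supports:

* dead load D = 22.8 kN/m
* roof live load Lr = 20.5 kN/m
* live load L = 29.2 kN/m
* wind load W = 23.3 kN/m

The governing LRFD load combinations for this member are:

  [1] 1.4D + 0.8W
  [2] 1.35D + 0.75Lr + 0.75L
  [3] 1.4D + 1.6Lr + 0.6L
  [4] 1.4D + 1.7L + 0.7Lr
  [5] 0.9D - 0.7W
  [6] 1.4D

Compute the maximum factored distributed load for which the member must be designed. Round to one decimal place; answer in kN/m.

[1] 1.4(22.8) + 0.8(23.3) = 50.6
[2] 1.35(22.8) + 0.75(20.5) + 0.75(29.2) = 30.8 + 15.4 + 21.9 = 68.1
[3] 1.4(22.8) + 1.6(20.5) + 0.6(29.2) = 31.9 + 32.8 + 17.5 = 82.2
[4] 1.4(22.8) + 1.7(29.2) + 0.7(20.5) = 31.9 + 49.6 + 14.4 = 95.9
[5] 0.9(22.8) - 0.7(23.3) = 20.5 - 16.3 = 4.2
[6] 1.4(22.8) = 31.9
Maximum is from combination 4.

95.9 kN/m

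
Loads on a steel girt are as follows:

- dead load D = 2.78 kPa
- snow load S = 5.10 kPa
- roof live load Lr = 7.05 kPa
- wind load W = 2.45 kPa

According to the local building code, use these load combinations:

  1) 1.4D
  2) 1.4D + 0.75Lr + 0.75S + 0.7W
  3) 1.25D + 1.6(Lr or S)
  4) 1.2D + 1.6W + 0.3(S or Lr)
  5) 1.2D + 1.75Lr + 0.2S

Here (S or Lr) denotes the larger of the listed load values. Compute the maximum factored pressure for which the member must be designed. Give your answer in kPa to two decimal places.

16.69 kPa

(Lr or S) → Lr = 7.05 kPa; (S or Lr) → Lr = 7.05 kPa.
1) 1.4(2.78) = 3.89
2) 1.4(2.78) + 0.75(7.05) + 0.75(5.10) + 0.7(2.45) = 14.72
3) 1.25(2.78) + 1.6(7.05) = 14.76
4) 1.2(2.78) + 1.6(2.45) + 0.3(7.05) = 9.37
5) 1.2(2.78) + 1.75(7.05) + 0.2(5.10) = 16.69
Maximum is from combination 5.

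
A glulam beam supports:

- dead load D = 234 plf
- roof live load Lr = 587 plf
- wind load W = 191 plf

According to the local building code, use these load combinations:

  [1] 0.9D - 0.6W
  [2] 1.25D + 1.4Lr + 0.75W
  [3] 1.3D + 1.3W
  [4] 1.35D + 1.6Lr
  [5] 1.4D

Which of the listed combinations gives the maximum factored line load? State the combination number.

[1] 0.9(234) - 0.6(191) = 210.60 - 114.60 = 96.00
[2] 1.25(234) + 1.4(587) + 0.75(191) = 292.50 + 821.80 + 143.25 = 1257.55
[3] 1.3(234) + 1.3(191) = 304.20 + 248.30 = 552.50
[4] 1.35(234) + 1.6(587) = 315.90 + 939.20 = 1255.10
[5] 1.4(234) = 327.60
The largest value is 1257.55 plf from combination 2.

Combination 2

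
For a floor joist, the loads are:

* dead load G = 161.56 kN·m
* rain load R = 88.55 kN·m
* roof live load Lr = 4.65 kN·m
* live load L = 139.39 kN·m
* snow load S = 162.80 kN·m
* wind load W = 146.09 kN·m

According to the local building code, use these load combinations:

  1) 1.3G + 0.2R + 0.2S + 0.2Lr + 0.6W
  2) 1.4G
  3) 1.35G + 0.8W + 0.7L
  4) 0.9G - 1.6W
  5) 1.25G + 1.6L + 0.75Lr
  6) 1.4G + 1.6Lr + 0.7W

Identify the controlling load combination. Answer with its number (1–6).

1) 1.3(161.56) + 0.2(88.55) + 0.2(162.80) + 0.2(4.65) + 0.6(146.09) = 210.03 + 17.71 + 32.56 + 0.93 + 87.65 = 348.88
2) 1.4(161.56) = 226.18
3) 1.35(161.56) + 0.8(146.09) + 0.7(139.39) = 218.11 + 116.87 + 97.57 = 432.55
4) 0.9(161.56) - 1.6(146.09) = 145.40 - 233.74 = -88.34
5) 1.25(161.56) + 1.6(139.39) + 0.75(4.65) = 201.95 + 223.02 + 3.49 = 428.46
6) 1.4(161.56) + 1.6(4.65) + 0.7(146.09) = 335.89
The largest value is 432.55 kN·m from combination 3.

Combination 3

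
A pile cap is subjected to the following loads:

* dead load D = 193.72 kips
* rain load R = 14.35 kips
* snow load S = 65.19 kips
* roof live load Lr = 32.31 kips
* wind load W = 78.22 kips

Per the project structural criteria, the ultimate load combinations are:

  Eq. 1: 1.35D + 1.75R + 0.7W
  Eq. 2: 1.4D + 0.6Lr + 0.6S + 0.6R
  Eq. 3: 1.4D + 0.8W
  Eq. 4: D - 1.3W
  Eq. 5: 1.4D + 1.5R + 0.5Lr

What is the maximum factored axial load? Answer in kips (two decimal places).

341.39 kips

Eq. 1: 1.35(193.72) + 1.75(14.35) + 0.7(78.22) = 341.39
Eq. 2: 1.4(193.72) + 0.6(32.31) + 0.6(65.19) + 0.6(14.35) = 271.21 + 19.39 + 39.11 + 8.61 = 338.32
Eq. 3: 1.4(193.72) + 0.8(78.22) = 333.78
Eq. 4: 1.0(193.72) - 1.3(78.22) = 193.72 - 101.69 = 92.03
Eq. 5: 1.4(193.72) + 1.5(14.35) + 0.5(32.31) = 308.89
Maximum is from combination 1.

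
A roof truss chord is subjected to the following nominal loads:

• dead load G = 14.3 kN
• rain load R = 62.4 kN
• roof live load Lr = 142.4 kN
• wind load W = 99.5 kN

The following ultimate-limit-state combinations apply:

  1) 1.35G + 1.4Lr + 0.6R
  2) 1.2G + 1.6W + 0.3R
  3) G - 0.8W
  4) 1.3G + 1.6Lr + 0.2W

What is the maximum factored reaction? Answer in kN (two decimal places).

1) 1.35(14.3) + 1.4(142.4) + 0.6(62.4) = 256.11
2) 1.2(14.3) + 1.6(99.5) + 0.3(62.4) = 195.08
3) 1.0(14.3) - 0.8(99.5) = -65.30
4) 1.3(14.3) + 1.6(142.4) + 0.2(99.5) = 266.33
Combination 4 governs: V_u = 266.33 kN.

266.33 kN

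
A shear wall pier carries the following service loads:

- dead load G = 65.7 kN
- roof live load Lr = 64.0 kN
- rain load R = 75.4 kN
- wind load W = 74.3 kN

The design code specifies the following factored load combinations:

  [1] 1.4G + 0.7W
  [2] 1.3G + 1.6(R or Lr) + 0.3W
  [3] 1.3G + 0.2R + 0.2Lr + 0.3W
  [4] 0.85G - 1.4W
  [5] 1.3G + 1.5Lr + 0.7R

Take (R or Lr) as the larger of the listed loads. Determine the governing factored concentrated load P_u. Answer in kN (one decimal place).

234.2 kN

(R or Lr) → R = 75.4 kN.
[1] 1.4(65.7) + 0.7(74.3) = 92.0 + 52.0 = 144.0
[2] 1.3(65.7) + 1.6(75.4) + 0.3(74.3) = 85.4 + 120.6 + 22.3 = 228.3
[3] 1.3(65.7) + 0.2(75.4) + 0.2(64.0) + 0.3(74.3) = 85.4 + 15.1 + 12.8 + 22.3 = 135.6
[4] 0.85(65.7) - 1.4(74.3) = 55.8 - 104.0 = -48.2
[5] 1.3(65.7) + 1.5(64.0) + 0.7(75.4) = 85.4 + 96.0 + 52.8 = 234.2
Combination 5 governs: P_u = 234.2 kN.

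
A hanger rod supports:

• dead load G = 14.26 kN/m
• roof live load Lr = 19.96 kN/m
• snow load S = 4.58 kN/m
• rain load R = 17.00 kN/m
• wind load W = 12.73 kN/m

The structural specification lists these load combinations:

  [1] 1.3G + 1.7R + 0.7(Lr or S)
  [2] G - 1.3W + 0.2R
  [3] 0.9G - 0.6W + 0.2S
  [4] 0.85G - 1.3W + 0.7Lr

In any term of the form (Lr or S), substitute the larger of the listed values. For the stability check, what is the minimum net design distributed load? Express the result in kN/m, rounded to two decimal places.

1.11 kN/m

(Lr or S) → Lr = 19.96 kN/m.
[1] 1.3(14.26) + 1.7(17.00) + 0.7(19.96) = 18.54 + 28.90 + 13.97 = 61.41
[2] 1.0(14.26) - 1.3(12.73) + 0.2(17.00) = 14.26 - 16.55 + 3.40 = 1.11
[3] 0.9(14.26) - 0.6(12.73) + 0.2(4.58) = 12.83 - 7.64 + 0.92 = 6.11
[4] 0.85(14.26) - 1.3(12.73) + 0.7(19.96) = 12.12 - 16.55 + 13.97 = 9.54
Combination 2 gives the minimum: 1.11 kN/m.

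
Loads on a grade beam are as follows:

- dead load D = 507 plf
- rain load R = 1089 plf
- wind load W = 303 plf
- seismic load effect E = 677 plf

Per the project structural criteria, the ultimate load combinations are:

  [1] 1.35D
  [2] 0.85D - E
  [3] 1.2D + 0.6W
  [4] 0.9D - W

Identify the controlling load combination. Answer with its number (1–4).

[1] 1.35(507) = 684.45
[2] 0.85(507) - 1.0(677) = -246.05
[3] 1.2(507) + 0.6(303) = 790.20
[4] 0.9(507) - 1.0(303) = 153.30
The largest value is 790.20 plf from combination 3.

Combination 3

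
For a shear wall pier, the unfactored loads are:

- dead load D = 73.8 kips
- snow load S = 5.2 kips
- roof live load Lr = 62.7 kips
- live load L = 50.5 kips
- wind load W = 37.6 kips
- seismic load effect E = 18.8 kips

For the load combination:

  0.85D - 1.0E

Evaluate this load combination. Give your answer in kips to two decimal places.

43.93 kips

0.85(73.8) - 1.0(18.8) = 43.93
P_u = 43.93 kips.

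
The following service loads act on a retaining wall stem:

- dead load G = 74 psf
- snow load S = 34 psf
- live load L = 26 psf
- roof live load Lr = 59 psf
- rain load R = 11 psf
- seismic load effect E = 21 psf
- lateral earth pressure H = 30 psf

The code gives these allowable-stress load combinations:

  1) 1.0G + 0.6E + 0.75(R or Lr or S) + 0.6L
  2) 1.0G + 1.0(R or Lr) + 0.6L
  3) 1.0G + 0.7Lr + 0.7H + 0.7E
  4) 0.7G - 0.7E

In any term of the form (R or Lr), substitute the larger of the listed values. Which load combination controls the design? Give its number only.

(R or Lr or S) → Lr = 59 psf; (R or Lr) → Lr = 59 psf.
1) 1.0(74) + 0.6(21) + 0.75(59) + 0.6(26) = 74.00 + 12.60 + 44.25 + 15.60 = 146.45
2) 1.0(74) + 1.0(59) + 0.6(26) = 74.00 + 59.00 + 15.60 = 148.60
3) 1.0(74) + 0.7(59) + 0.7(30) + 0.7(21) = 74.00 + 41.30 + 21.00 + 14.70 = 151.00
4) 0.7(74) - 0.7(21) = 51.80 - 14.70 = 37.10
The largest value is 151.00 psf from combination 3.

Combination 3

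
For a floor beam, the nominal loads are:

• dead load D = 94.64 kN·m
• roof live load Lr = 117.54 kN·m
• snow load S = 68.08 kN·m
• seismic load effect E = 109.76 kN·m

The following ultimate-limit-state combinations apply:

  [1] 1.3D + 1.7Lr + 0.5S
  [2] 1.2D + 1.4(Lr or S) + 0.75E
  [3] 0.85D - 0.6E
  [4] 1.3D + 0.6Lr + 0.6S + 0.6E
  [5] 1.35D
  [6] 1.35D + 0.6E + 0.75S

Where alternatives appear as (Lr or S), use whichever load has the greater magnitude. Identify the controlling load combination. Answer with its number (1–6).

Combination 2

(Lr or S) → Lr = 117.54 kN·m.
[1] 1.3(94.64) + 1.7(117.54) + 0.5(68.08) = 123.03 + 199.82 + 34.04 = 356.89
[2] 1.2(94.64) + 1.4(117.54) + 0.75(109.76) = 360.44
[3] 0.85(94.64) - 0.6(109.76) = 14.59
[4] 1.3(94.64) + 0.6(117.54) + 0.6(68.08) + 0.6(109.76) = 123.03 + 70.52 + 40.85 + 65.86 = 300.26
[5] 1.35(94.64) = 127.76
[6] 1.35(94.64) + 0.6(109.76) + 0.75(68.08) = 127.76 + 65.86 + 51.06 = 244.68
The largest value is 360.44 kN·m from combination 2.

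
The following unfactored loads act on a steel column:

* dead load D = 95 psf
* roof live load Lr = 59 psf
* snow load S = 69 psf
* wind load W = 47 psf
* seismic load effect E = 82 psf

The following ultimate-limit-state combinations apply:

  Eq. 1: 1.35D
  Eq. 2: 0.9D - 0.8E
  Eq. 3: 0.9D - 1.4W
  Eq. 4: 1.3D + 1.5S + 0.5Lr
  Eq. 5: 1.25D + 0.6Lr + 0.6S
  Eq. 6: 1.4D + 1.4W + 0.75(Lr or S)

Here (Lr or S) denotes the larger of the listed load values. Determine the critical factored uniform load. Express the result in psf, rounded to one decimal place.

256.5 psf

(Lr or S) → S = 69 psf.
Eq. 1: 1.35(95) = 128.3
Eq. 2: 0.9(95) - 0.8(82) = 85.5 - 65.6 = 19.9
Eq. 3: 0.9(95) - 1.4(47) = 85.5 - 65.8 = 19.7
Eq. 4: 1.3(95) + 1.5(69) + 0.5(59) = 123.5 + 103.5 + 29.5 = 256.5
Eq. 5: 1.25(95) + 0.6(59) + 0.6(69) = 118.8 + 35.4 + 41.4 = 195.6
Eq. 6: 1.4(95) + 1.4(47) + 0.75(69) = 133.0 + 65.8 + 51.8 = 250.6
Combination 4 governs: q_u = 256.5 psf.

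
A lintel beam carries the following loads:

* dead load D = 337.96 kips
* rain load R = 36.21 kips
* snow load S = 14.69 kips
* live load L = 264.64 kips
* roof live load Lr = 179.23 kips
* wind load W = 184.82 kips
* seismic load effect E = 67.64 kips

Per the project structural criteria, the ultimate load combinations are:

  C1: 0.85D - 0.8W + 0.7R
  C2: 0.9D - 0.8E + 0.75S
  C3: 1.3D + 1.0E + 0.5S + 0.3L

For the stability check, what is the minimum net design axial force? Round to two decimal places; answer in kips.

C1: 0.85(337.96) - 0.8(184.82) + 0.7(36.21) = 287.27 - 147.86 + 25.35 = 164.76
C2: 0.9(337.96) - 0.8(67.64) + 0.75(14.69) = 304.16 - 54.11 + 11.02 = 261.07
C3: 1.3(337.96) + 1.0(67.64) + 0.5(14.69) + 0.3(264.64) = 439.35 + 67.64 + 7.35 + 79.39 = 593.73
Combination 1 gives the minimum: 164.76 kips.

164.76 kips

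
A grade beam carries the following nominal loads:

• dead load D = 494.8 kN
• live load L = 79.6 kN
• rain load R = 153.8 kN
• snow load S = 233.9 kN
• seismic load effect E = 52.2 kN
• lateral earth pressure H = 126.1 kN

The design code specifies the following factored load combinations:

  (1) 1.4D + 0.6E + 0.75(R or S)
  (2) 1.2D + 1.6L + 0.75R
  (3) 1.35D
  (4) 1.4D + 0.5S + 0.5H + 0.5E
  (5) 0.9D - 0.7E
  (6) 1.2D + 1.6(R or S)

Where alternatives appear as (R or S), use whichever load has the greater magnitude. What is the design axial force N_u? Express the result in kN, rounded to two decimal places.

968.00 kN

(R or S) → S = 233.9 kN.
(1) 1.4(494.8) + 0.6(52.2) + 0.75(233.9) = 692.72 + 31.32 + 175.43 = 899.47
(2) 1.2(494.8) + 1.6(79.6) + 0.75(153.8) = 593.76 + 127.36 + 115.35 = 836.47
(3) 1.35(494.8) = 667.98
(4) 1.4(494.8) + 0.5(233.9) + 0.5(126.1) + 0.5(52.2) = 692.72 + 116.95 + 63.05 + 26.10 = 898.82
(5) 0.9(494.8) - 0.7(52.2) = 445.32 - 36.54 = 408.78
(6) 1.2(494.8) + 1.6(233.9) = 593.76 + 374.24 = 968.00
The controlling combination is 6, giving 968.00 kN.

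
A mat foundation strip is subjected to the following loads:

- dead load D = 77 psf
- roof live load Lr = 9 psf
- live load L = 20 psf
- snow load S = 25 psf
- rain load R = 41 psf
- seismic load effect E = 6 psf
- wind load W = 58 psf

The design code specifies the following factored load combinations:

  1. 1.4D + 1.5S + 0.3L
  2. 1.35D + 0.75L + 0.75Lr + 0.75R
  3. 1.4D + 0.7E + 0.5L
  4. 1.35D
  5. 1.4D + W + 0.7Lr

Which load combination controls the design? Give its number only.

1. 1.4(77) + 1.5(25) + 0.3(20) = 151.30
2. 1.35(77) + 0.75(20) + 0.75(9) + 0.75(41) = 156.45
3. 1.4(77) + 0.7(6) + 0.5(20) = 122.00
4. 1.35(77) = 103.95
5. 1.4(77) + 1.0(58) + 0.7(9) = 172.10
The largest value is 172.10 psf from combination 5.

Combination 5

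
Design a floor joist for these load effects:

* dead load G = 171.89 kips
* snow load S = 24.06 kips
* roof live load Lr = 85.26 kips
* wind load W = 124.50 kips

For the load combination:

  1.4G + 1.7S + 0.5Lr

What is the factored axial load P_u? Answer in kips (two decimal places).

324.18 kips

1.4(171.89) + 1.7(24.06) + 0.5(85.26) = 240.65 + 40.90 + 42.63 = 324.18
P_u = 324.18 kips.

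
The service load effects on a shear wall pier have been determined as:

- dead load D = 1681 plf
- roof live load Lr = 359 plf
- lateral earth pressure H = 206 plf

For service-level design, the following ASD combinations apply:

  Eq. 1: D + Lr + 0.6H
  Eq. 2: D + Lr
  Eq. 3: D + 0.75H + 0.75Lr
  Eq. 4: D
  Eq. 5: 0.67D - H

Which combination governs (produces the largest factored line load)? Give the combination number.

Eq. 1: 1.0(1681) + 1.0(359) + 0.6(206) = 1681.0 + 359.0 + 123.6 = 2163.6
Eq. 2: 1.0(1681) + 1.0(359) = 1681.0 + 359.0 = 2040.0
Eq. 3: 1.0(1681) + 0.75(206) + 0.75(359) = 1681.0 + 154.5 + 269.3 = 2104.8
Eq. 4: 1.0(1681) = 1681.0
Eq. 5: 0.67(1681) - 1.0(206) = 1126.3 - 206.0 = 920.3
The largest value is 2163.6 plf from combination 1.

Combination 1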